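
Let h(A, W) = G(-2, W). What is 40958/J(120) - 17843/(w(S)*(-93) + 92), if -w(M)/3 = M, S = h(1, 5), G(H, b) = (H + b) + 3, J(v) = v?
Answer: 17547667/52980 ≈ 331.21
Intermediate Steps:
G(H, b) = 3 + H + b
h(A, W) = 1 + W (h(A, W) = 3 - 2 + W = 1 + W)
S = 6 (S = 1 + 5 = 6)
w(M) = -3*M
40958/J(120) - 17843/(w(S)*(-93) + 92) = 40958/120 - 17843/(-3*6*(-93) + 92) = 40958*(1/120) - 17843/(-18*(-93) + 92) = 20479/60 - 17843/(1674 + 92) = 20479/60 - 17843/1766 = 17547667/52980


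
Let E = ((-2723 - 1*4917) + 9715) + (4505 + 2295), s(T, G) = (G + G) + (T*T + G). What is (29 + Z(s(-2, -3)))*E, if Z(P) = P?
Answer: 213000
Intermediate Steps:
s(T, G) = T**2 + 3*G (s(T, G) = 2*G + (T**2 + G) = 2*G + (G + T**2) = T**2 + 3*G)
E = 8875 (E = ((-2723 - 4917) + 9715) + 6800 = (-7640 + 9715) + 6800 = 2075 + 6800 = 8875)
(29 + Z(s(-2, -3)))*E = (29 + ((-2)**2 + 3*(-3)))*8875 = (29 + (4 - 9))*8875 = (29 - 5)*8875 = 24*8875 = 213000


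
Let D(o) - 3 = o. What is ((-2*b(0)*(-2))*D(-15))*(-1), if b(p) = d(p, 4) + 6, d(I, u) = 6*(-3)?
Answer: -576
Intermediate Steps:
D(o) = 3 + o
d(I, u) = -18
b(p) = -12 (b(p) = -18 + 6 = -12)
((-2*b(0)*(-2))*D(-15))*(-1) = ((-2*(-12)*(-2))*(3 - 15))*(-1) = ((24*(-2))*(-12))*(-1) = -48*(-12)*(-1) = 576*(-1) = -576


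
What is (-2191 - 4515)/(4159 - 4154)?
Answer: -6706/5 ≈ -1341.2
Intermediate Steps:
(-2191 - 4515)/(4159 - 4154) = -6706/5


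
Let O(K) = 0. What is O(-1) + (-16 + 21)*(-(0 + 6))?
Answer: -30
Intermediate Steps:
O(-1) + (-16 + 21)*(-(0 + 6)) = 0 + (-16 + 21)*(-(0 + 6)) = 0 + 5*(-1*6) = 0 + 5*(-6) = 0 - 30 = -30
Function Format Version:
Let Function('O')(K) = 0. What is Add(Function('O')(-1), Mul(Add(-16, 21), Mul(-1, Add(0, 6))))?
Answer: -30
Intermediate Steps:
Add(Function('O')(-1), Mul(Add(-16, 21), Mul(-1, Add(0, 6)))) = Add(0, Mul(Add(-16, 21), Mul(-1, Add(0, 6)))) = Add(0, Mul(5, Mul(-1, 6))) = Add(0, Mul(5, -6)) = Add(0, -30) = -30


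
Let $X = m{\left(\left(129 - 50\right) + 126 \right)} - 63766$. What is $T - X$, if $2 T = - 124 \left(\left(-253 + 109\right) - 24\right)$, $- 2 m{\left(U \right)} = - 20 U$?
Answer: $72132$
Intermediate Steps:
$m{\left(U \right)} = 10 U$ ($m{\left(U \right)} = - \frac{\left(-20\right) U}{2} = 10 U$)
$X = -61716$ ($X = 10 \left(\left(129 - 50\right) + 126\right) - 63766 = 10 \left(79 + 126\right) - 63766 = 10 \cdot 205 - 63766 = 2050 - 63766 = -61716$)
$T = 10416$ ($T = \frac{\left(-124\right) \left(\left(-253 + 109\right) - 24\right)}{2} = \frac{\left(-124\right) \left(-144 - 24\right)}{2} = \frac{\left(-124\right) \left(-168\right)}{2} = \frac{1}{2} \cdot 20832 = 10416$)
$T - X = 10416 - -61716 = 10416 + 61716 = 72132$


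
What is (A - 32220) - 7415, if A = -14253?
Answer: -53888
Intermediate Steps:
(A - 32220) - 7415 = (-14253 - 32220) - 7415 = -46473 - 7415 = -53888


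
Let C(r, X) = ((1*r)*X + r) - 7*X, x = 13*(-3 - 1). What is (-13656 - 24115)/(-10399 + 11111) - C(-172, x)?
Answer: -6542603/712 ≈ -9189.0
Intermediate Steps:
x = -52 (x = 13*(-4) = -52)
C(r, X) = r - 7*X + X*r (C(r, X) = (r*X + r) - 7*X = (X*r + r) - 7*X = (r + X*r) - 7*X = r - 7*X + X*r)
(-13656 - 24115)/(-10399 + 11111) - C(-172, x) = (-13656 - 24115)/(-10399 + 11111) - (-172 - 7*(-52) - 52*(-172)) = -37771/712 - (-172 + 364 + 8944) = -37771*1/712 - 1*9136 = -37771/712 - 9136 = -6542603/712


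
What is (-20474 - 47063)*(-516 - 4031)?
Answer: 307090739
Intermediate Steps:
(-20474 - 47063)*(-516 - 4031) = -67537*(-4547) = 307090739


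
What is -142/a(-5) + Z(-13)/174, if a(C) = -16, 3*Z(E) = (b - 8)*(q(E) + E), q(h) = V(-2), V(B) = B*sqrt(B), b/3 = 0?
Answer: 18947/2088 + 8*I*sqrt(2)/261 ≈ 9.0742 + 0.043348*I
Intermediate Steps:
b = 0 (b = 3*0 = 0)
V(B) = B**(3/2)
q(h) = -2*I*sqrt(2) (q(h) = (-2)**(3/2) = -2*I*sqrt(2))
Z(E) = -8*E/3 + 16*I*sqrt(2)/3 (Z(E) = ((0 - 8)*(-2*I*sqrt(2) + E))/3 = (-8*(E - 2*I*sqrt(2)))/3 = (-8*E + 16*I*sqrt(2))/3 = -8*E/3 + 16*I*sqrt(2)/3)
-142/a(-5) + Z(-13)/174 = -142/(-16) + (-8/3*(-13) + 16*I*sqrt(2)/3)/174 = -142*(-1/16) + (104/3 + 16*I*sqrt(2)/3)*(1/174) = 71/8 + (52/261 + 8*I*sqrt(2)/261) = 18947/2088 + 8*I*sqrt(2)/261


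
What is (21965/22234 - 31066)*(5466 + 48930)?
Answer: -18785644429842/11117 ≈ -1.6898e+9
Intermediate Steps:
(21965/22234 - 31066)*(5466 + 48930) = (21965*(1/22234) - 31066)*54396 = (21965/22234 - 31066)*54396 = -690699479/22234*54396 = -18785644429842/11117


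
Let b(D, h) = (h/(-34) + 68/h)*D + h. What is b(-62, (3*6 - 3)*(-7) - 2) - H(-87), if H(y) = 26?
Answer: -525174/1819 ≈ -288.72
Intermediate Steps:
b(D, h) = h + D*(68/h - h/34) (b(D, h) = (h*(-1/34) + 68/h)*D + h = (-h/34 + 68/h)*D + h = (68/h - h/34)*D + h = D*(68/h - h/34) + h = h + D*(68/h - h/34))
b(-62, (3*6 - 3)*(-7) - 2) - H(-87) = (((3*6 - 3)*(-7) - 2) + 68*(-62)/((3*6 - 3)*(-7) - 2) - 1/34*(-62)*((3*6 - 3)*(-7) - 2)) - 1*26 = (((18 - 3)*(-7) - 2) + 68*(-62)/((18 - 3)*(-7) - 2) - 1/34*(-62)*((18 - 3)*(-7) - 2)) - 26 = ((15*(-7) - 2) + 68*(-62)/(15*(-7) - 2) - 1/34*(-62)*(15*(-7) - 2)) - 26 = ((-105 - 2) + 68*(-62)/(-105 - 2) - 1/34*(-62)*(-105 - 2)) - 26 = (-107 + 68*(-62)/(-107) - 1/34*(-62)*(-107)) - 26 = (-107 + 68*(-62)*(-1/107) - 3317/17) - 26 = (-107 + 4216/107 - 3317/17) - 26 = -477880/1819 - 26 = -525174/1819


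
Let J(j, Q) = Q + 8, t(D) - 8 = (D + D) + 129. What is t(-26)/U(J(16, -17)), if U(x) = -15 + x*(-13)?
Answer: ⅚ ≈ 0.83333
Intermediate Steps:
t(D) = 137 + 2*D (t(D) = 8 + ((D + D) + 129) = 8 + (2*D + 129) = 8 + (129 + 2*D) = 137 + 2*D)
J(j, Q) = 8 + Q
U(x) = -15 - 13*x
t(-26)/U(J(16, -17)) = (137 + 2*(-26))/(-15 - 13*(8 - 17)) = (137 - 52)/(-15 - 13*(-9)) = 85/(-15 + 117) = 85/102 = 85*(1/102) = ⅚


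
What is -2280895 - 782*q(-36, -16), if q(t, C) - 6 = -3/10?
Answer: -11426762/5 ≈ -2.2854e+6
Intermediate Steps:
q(t, C) = 57/10 (q(t, C) = 6 - 3/10 = 57/10)
-2280895 - 782*q(-36, -16) = -2280895 - 782*57/10 = -2280895 - 22287/5 = -11426762/5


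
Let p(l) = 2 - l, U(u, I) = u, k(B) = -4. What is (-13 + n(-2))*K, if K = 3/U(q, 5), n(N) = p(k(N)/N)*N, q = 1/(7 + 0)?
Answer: -273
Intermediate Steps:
q = 1/7 ≈ 0.14286
n(N) = N*(2 + 4/N) (n(N) = (2 - (-4)/N)*N = (2 + 4/N)*N = N*(2 + 4/N))
K = 21 (K = 3/(1/7) = 3*7 = 21)
(-13 + n(-2))*K = (-13 + (4 + 2*(-2)))*21 = (-13 + (4 - 4))*21 = (-13 + 0)*21 = -13*21 = -273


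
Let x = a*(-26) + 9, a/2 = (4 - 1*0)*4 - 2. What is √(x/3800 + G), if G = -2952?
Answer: I*√426296122/380 ≈ 54.334*I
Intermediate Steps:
a = 28 (a = 2*((4 - 1*0)*4 - 2) = 2*((4 + 0)*4 - 2) = 2*(4*4 - 2) = 2*(16 - 2) = 2*14 = 28)
x = -719 (x = 28*(-26) + 9 = -728 + 9 = -719)
√(x/3800 + G) = √(-719/3800 - 2952) = √(-11218319/3800) = I*√426296122/380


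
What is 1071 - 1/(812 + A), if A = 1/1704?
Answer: 1481886375/1383649 ≈ 1071.0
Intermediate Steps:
A = 1/1704 ≈ 0.00058685
1071 - 1/(812 + A) = 1071 - 1/(812 + 1/1704) = 1071 - 1/1383649/1704 = 1071 - 1*1704/1383649 = 1071 - 1704/1383649 = 1481886375/1383649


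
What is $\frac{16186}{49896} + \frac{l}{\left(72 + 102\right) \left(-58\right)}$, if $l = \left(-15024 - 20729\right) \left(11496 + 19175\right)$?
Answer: $\frac{1139898586495}{10490634} \approx 1.0866 \cdot 10^{5}$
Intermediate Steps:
$l = -1096580263$ ($l = \left(-35753\right) 30671 = -1096580263$)
$\frac{16186}{49896} + \frac{l}{\left(72 + 102\right) \left(-58\right)} = \frac{16186}{49896} - \frac{1096580263}{\left(72 + 102\right) \left(-58\right)} = 16186 \cdot \frac{1}{49896} - \frac{1096580263}{174 \left(-58\right)} = \frac{8093}{24948} - \frac{1096580263}{-10092} = \frac{8093}{24948} - - \frac{1096580263}{10092} = \frac{8093}{24948} + \frac{1096580263}{10092} = \frac{1139898586495}{10490634}$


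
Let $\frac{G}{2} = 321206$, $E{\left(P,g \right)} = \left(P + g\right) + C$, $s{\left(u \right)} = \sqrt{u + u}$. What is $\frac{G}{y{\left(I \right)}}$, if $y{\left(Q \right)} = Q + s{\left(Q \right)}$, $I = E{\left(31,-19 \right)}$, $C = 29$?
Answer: $\frac{642412}{39} - \frac{642412 \sqrt{82}}{1599} \approx 12834.0$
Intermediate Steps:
$s{\left(u \right)} = \sqrt{2} \sqrt{u}$ ($s{\left(u \right)} = \sqrt{2 u} = \sqrt{2} \sqrt{u}$)
$E{\left(P,g \right)} = 29 + P + g$ ($E{\left(P,g \right)} = \left(P + g\right) + 29 = 29 + P + g$)
$G = 642412$ ($G = 2 \cdot 321206 = 642412$)
$I = 41$ ($I = 29 + 31 - 19 = 41$)
$y{\left(Q \right)} = Q + \sqrt{2} \sqrt{Q}$
$\frac{G}{y{\left(I \right)}} = \frac{642412}{41 + \sqrt{2} \sqrt{41}} = \frac{642412}{41 + \sqrt{82}}$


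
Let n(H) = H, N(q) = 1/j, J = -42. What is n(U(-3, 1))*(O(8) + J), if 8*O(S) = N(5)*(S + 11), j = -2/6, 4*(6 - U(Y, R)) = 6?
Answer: -3537/16 ≈ -221.06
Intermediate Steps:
U(Y, R) = 9/2 (U(Y, R) = 6 - 1/4*6 = 6 - 3/2 = 9/2)
j = -1/3 (j = -2*1/6 = -1/3 ≈ -0.33333)
N(q) = -3 (N(q) = 1/(-1/3) = -3)
O(S) = -33/8 - 3*S/8 (O(S) = (-3*(S + 11))/8 = (-3*(11 + S))/8 = (-33 - 3*S)/8 = -33/8 - 3*S/8)
n(U(-3, 1))*(O(8) + J) = 9*((-33/8 - 3/8*8) - 42)/2 = 9*((-33/8 - 3) - 42)/2 = 9*(-57/8 - 42)/2 = (9/2)*(-393/8) = -3537/16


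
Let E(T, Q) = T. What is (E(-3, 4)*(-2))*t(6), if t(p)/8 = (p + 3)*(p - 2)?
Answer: 1728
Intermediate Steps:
t(p) = 8*(-2 + p)*(3 + p) (t(p) = 8*((p + 3)*(p - 2)) = 8*((3 + p)*(-2 + p)) = 8*((-2 + p)*(3 + p)) = 8*(-2 + p)*(3 + p))
(E(-3, 4)*(-2))*t(6) = (-3*(-2))*(-48 + 8*6 + 8*6²) = 6*(-48 + 48 + 8*36) = 6*(-48 + 48 + 288) = 6*288 = 1728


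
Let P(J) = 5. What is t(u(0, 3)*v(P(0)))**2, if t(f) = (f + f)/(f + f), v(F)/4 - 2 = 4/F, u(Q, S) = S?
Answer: 1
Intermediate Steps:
v(F) = 8 + 16/F (v(F) = 8 + 4*(4/F) = 8 + 16/F)
t(f) = 1 (t(f) = (2*f)/((2*f)) = (2*f)*(1/(2*f)) = 1)
t(u(0, 3)*v(P(0)))**2 = 1**2 = 1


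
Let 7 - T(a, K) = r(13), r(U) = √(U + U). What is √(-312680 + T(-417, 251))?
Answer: √(-312673 - √26) ≈ 559.18*I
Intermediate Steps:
r(U) = √2*√U (r(U) = √(2*U) = √2*√U)
T(a, K) = 7 - √26 (T(a, K) = 7 - √2*√13 = 7 - √26)
√(-312680 + T(-417, 251)) = √(-312680 + (7 - √26)) = √(-312673 - √26)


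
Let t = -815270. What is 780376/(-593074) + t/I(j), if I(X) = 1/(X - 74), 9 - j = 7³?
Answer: 98637149365732/296537 ≈ 3.3263e+8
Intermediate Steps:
j = -334 (j = 9 - 1*7³ = 9 - 1*343 = 9 - 343 = -334)
I(X) = 1/(-74 + X)
780376/(-593074) + t/I(j) = 780376/(-593074) - 815270/(1/(-74 - 334)) = 780376*(-1/593074) - 815270/(1/(-408)) = -390188/296537 - 815270/(-1/408) = -390188/296537 - 815270*(-408) = -390188/296537 + 332630160 = 98637149365732/296537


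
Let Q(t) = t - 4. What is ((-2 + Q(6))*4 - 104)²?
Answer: 10816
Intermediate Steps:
Q(t) = -4 + t
((-2 + Q(6))*4 - 104)² = ((-2 + (-4 + 6))*4 - 104)² = ((-2 + 2)*4 - 104)² = (0*4 - 104)² = (0 - 104)² = (-104)² = 10816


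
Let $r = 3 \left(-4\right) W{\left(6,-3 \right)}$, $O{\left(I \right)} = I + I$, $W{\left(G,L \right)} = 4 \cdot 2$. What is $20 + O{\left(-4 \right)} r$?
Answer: $788$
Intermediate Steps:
$W{\left(G,L \right)} = 8$
$O{\left(I \right)} = 2 I$
$r = -96$ ($r = 3 \left(-4\right) 8 = \left(-12\right) 8 = -96$)
$20 + O{\left(-4 \right)} r = 20 + 2 \left(-4\right) \left(-96\right) = 20 - -768 = 20 + 768 = 788$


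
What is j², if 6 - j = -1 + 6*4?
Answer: 289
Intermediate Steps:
j = -17 (j = 6 - (-1 + 6*4) = 6 - (-1 + 24) = 6 - 1*23 = 6 - 23 = -17)
j² = (-17)² = 289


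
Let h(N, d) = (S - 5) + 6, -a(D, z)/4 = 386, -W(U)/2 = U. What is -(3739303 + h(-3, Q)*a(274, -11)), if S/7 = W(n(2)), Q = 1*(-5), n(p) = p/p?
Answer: -3759375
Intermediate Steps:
n(p) = 1
W(U) = -2*U
Q = -5
a(D, z) = -1544 (a(D, z) = -4*386 = -1544)
S = -14 (S = 7*(-2*1) = 7*(-2) = -14)
h(N, d) = -13 (h(N, d) = (-14 - 5) + 6 = -19 + 6 = -13)
-(3739303 + h(-3, Q)*a(274, -11)) = -(3739303 - 13*(-1544)) = -(3739303 + 20072) = -1*3759375 = -3759375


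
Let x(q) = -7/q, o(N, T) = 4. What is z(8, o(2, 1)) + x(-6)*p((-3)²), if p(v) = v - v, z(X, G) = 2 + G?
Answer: 6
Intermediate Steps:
p(v) = 0
z(8, o(2, 1)) + x(-6)*p((-3)²) = (2 + 4) - 7/(-6)*0 = 6 - 7*(-⅙)*0 = 6 + (7/6)*0 = 6 + 0 = 6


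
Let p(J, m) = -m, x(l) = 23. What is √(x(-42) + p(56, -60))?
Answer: √83 ≈ 9.1104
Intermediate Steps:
√(x(-42) + p(56, -60)) = √(23 - 1*(-60)) = √(23 + 60) = √83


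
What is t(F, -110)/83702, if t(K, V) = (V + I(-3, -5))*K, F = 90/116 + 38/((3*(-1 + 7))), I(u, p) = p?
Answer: -173305/43692444 ≈ -0.0039665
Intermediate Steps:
F = 1507/522 (F = 90*(1/116) + 38/((3*6)) = 45/58 + 38/18 = 45/58 + 38*(1/18) = 45/58 + 19/9 = 1507/522 ≈ 2.8870)
t(K, V) = K*(-5 + V) (t(K, V) = (V - 5)*K = (-5 + V)*K = K*(-5 + V))
t(F, -110)/83702 = (1507*(-5 - 110)/522)/83702 = ((1507/522)*(-115))*(1/83702) = -173305/522*1/83702 = -173305/43692444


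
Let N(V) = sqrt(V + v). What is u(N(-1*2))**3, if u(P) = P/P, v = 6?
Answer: 1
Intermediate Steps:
N(V) = sqrt(6 + V) (N(V) = sqrt(V + 6) = sqrt(6 + V))
u(P) = 1
u(N(-1*2))**3 = 1**3 = 1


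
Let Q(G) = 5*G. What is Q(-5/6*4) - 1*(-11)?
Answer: -17/3 ≈ -5.6667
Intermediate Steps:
Q(-5/6*4) - 1*(-11) = 5*(-5/6*4) - 1*(-11) = 5*(-5*⅙*4) + 11 = 5*(-⅚*4) + 11 = 5*(-10/3) + 11 = -50/3 + 11 = -17/3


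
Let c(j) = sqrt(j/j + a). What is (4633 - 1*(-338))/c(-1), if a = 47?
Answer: 1657*sqrt(3)/4 ≈ 717.50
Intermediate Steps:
c(j) = 4*sqrt(3) (c(j) = sqrt(j/j + 47) = sqrt(1 + 47) = sqrt(48) = 4*sqrt(3))
(4633 - 1*(-338))/c(-1) = (4633 - 1*(-338))/((4*sqrt(3))) = (4633 + 338)*(sqrt(3)/12) = 4971*(sqrt(3)/12) = 1657*sqrt(3)/4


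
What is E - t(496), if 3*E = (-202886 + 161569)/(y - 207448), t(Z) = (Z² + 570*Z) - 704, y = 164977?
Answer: -67278099899/127413 ≈ -5.2803e+5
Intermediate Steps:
t(Z) = -704 + Z² + 570*Z
E = 41317/127413 (E = ((-202886 + 161569)/(164977 - 207448))/3 = (-41317/(-42471))/3 = (-41317*(-1/42471))/3 = (⅓)*(41317/42471) = 41317/127413 ≈ 0.32428)
E - t(496) = 41317/127413 - (-704 + 496² + 570*496) = 41317/127413 - (-704 + 246016 + 282720) = 41317/127413 - 1*528032 = 41317/127413 - 528032 = -67278099899/127413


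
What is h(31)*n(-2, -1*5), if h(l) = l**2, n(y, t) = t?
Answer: -4805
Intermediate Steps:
h(31)*n(-2, -1*5) = 31**2*(-1*5) = 961*(-5) = -4805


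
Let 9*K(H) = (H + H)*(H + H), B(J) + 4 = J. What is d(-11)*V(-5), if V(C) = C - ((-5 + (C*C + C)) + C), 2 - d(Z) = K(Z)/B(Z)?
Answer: -754/9 ≈ -83.778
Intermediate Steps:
B(J) = -4 + J
K(H) = 4*H²/9 (K(H) = ((H + H)*(H + H))/9 = ((2*H)*(2*H))/9 = (4*H²)/9 = 4*H²/9)
d(Z) = 2 - 4*Z²/(9*(-4 + Z)) (d(Z) = 2 - 4*Z²/9/(-4 + Z) = 2 - 4*Z²/(9*(-4 + Z)))
V(C) = 5 - C - C² (V(C) = C - ((-5 + (C² + C)) + C) = C - ((-5 + (C + C²)) + C) = C - ((-5 + C + C²) + C) = C - (-5 + C² + 2*C) = C + (5 - C² - 2*C) = 5 - C - C²)
d(-11)*V(-5) = (2*(-36 - 2*(-11)² + 9*(-11))/(9*(-4 - 11)))*(5 - 1*(-5) - 1*(-5)²) = ((2/9)*(-36 - 2*121 - 99)/(-15))*(5 + 5 - 1*25) = ((2/9)*(-1/15)*(-36 - 242 - 99))*(5 + 5 - 25) = ((2/9)*(-1/15)*(-377))*(-15) = (754/135)*(-15) = -754/9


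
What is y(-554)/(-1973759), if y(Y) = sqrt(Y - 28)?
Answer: -I*sqrt(582)/1973759 ≈ -1.2223e-5*I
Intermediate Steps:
y(Y) = sqrt(-28 + Y)
y(-554)/(-1973759) = sqrt(-28 - 554)/(-1973759) = sqrt(-582)*(-1/1973759) = (I*sqrt(582))*(-1/1973759) = -I*sqrt(582)/1973759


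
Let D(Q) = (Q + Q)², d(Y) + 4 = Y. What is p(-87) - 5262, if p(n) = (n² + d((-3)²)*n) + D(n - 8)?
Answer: 37972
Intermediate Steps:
d(Y) = -4 + Y
D(Q) = 4*Q² (D(Q) = (2*Q)² = 4*Q²)
p(n) = n² + 4*(-8 + n)² + 5*n (p(n) = (n² + (-4 + (-3)²)*n) + 4*(n - 8)² = (n² + (-4 + 9)*n) + 4*(-8 + n)² = (n² + 5*n) + 4*(-8 + n)² = n² + 4*(-8 + n)² + 5*n)
p(-87) - 5262 = (256 - 59*(-87) + 5*(-87)²) - 5262 = (256 + 5133 + 5*7569) - 5262 = (256 + 5133 + 37845) - 5262 = 43234 - 5262 = 37972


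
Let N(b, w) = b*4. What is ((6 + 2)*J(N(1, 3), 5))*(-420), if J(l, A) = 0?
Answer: 0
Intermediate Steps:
N(b, w) = 4*b
((6 + 2)*J(N(1, 3), 5))*(-420) = ((6 + 2)*0)*(-420) = (8*0)*(-420) = 0*(-420) = 0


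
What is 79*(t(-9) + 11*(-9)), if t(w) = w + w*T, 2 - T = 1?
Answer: -9243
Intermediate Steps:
T = 1 (T = 2 - 1*1 = 2 - 1 = 1)
t(w) = 2*w (t(w) = w + w*1 = w + w = 2*w)
79*(t(-9) + 11*(-9)) = 79*(2*(-9) + 11*(-9)) = 79*(-18 - 99) = 79*(-117) = -9243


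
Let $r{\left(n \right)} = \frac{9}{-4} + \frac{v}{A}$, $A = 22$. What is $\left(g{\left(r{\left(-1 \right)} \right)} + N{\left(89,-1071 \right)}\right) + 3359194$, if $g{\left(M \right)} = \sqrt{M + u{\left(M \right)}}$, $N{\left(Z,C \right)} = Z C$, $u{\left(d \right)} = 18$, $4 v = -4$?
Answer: $3263875 + \frac{\sqrt{7601}}{22} \approx 3.2639 \cdot 10^{6}$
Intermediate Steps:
$v = -1$ ($v = \frac{1}{4} \left(-4\right) = -1$)
$r{\left(n \right)} = - \frac{101}{44}$ ($r{\left(n \right)} = \frac{9}{-4} - \frac{1}{22} = 9 \left(- \frac{1}{4}\right) - \frac{1}{22} = - \frac{9}{4} - \frac{1}{22} = - \frac{101}{44}$)
$N{\left(Z,C \right)} = C Z$
$g{\left(M \right)} = \sqrt{18 + M}$ ($g{\left(M \right)} = \sqrt{M + 18} = \sqrt{18 + M}$)
$\left(g{\left(r{\left(-1 \right)} \right)} + N{\left(89,-1071 \right)}\right) + 3359194 = \left(\sqrt{18 - \frac{101}{44}} - 95319\right) + 3359194 = \left(\sqrt{\frac{691}{44}} - 95319\right) + 3359194 = \left(\frac{\sqrt{7601}}{22} - 95319\right) + 3359194 = \left(-95319 + \frac{\sqrt{7601}}{22}\right) + 3359194 = 3263875 + \frac{\sqrt{7601}}{22}$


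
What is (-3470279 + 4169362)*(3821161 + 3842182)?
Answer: 5357312814469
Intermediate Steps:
(-3470279 + 4169362)*(3821161 + 3842182) = 699083*7663343 = 5357312814469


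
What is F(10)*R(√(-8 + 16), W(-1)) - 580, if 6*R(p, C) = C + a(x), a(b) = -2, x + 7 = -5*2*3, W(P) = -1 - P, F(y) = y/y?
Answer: -1741/3 ≈ -580.33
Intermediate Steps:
F(y) = 1
x = -37 (x = -7 - 5*2*3 = -7 - 10*3 = -7 - 30 = -37)
R(p, C) = -⅓ + C/6 (R(p, C) = (C - 2)/6 = (-2 + C)/6 = -⅓ + C/6)
F(10)*R(√(-8 + 16), W(-1)) - 580 = 1*(-⅓ + (-1 - 1*(-1))/6) - 580 = 1*(-⅓ + (-1 + 1)/6) - 580 = 1*(-⅓ + (⅙)*0) - 580 = 1*(-⅓ + 0) - 580 = 1*(-⅓) - 580 = -⅓ - 580 = -1741/3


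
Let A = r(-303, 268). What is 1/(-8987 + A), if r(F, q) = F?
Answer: -1/9290 ≈ -0.00010764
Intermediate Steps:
A = -303
1/(-8987 + A) = 1/(-8987 - 303) = 1/(-9290) = -1/9290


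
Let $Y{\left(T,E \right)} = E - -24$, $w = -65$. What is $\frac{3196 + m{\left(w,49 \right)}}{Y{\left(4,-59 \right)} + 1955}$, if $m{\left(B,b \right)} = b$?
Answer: $\frac{649}{384} \approx 1.6901$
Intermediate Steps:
$Y{\left(T,E \right)} = 24 + E$ ($Y{\left(T,E \right)} = E + 24 = 24 + E$)
$\frac{3196 + m{\left(w,49 \right)}}{Y{\left(4,-59 \right)} + 1955} = \frac{3196 + 49}{\left(24 - 59\right) + 1955} = \frac{3245}{-35 + 1955} = \frac{3245}{1920} = 3245 \cdot \frac{1}{1920} = \frac{649}{384}$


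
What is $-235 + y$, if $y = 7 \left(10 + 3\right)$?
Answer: $-144$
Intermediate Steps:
$y = 91$ ($y = 7 \cdot 13 = 91$)
$-235 + y = -235 + 91 = -144$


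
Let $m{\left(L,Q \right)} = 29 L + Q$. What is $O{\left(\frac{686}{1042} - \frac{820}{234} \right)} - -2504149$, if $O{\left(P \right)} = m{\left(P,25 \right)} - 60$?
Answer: $\frac{152638246207}{60957} \approx 2.504 \cdot 10^{6}$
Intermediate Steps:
$m{\left(L,Q \right)} = Q + 29 L$
$O{\left(P \right)} = -35 + 29 P$ ($O{\left(P \right)} = \left(25 + 29 P\right) - 60 = -35 + 29 P$)
$O{\left(\frac{686}{1042} - \frac{820}{234} \right)} - -2504149 = \left(-35 + 29 \left(\frac{686}{1042} - \frac{820}{234}\right)\right) - -2504149 = \left(-35 + 29 \left(686 \cdot \frac{1}{1042} - \frac{410}{117}\right)\right) + 2504149 = \left(-35 + 29 \left(\frac{343}{521} - \frac{410}{117}\right)\right) + 2504149 = \left(-35 + 29 \left(- \frac{173479}{60957}\right)\right) + 2504149 = \left(-35 - \frac{5030891}{60957}\right) + 2504149 = - \frac{7164386}{60957} + 2504149 = \frac{152638246207}{60957}$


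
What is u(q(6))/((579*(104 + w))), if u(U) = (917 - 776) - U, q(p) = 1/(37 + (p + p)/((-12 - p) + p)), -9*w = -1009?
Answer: 1015/900924 ≈ 0.0011266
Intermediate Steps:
w = 1009/9 (w = -⅑*(-1009) = 1009/9 ≈ 112.11)
q(p) = 1/(37 - p/6) (q(p) = 1/(37 + (2*p)/(-12)) = 1/(37 + (2*p)*(-1/12)) = 1/(37 - p/6))
u(U) = 141 - U
u(q(6))/((579*(104 + w))) = (141 - (-6)/(-222 + 6))/((579*(104 + 1009/9))) = (141 - (-6)/(-216))/((579*(1945/9))) = (141 - (-6)*(-1)/216)/(375385/3) = (141 - 1*1/36)*(3/375385) = (141 - 1/36)*(3/375385) = (5075/36)*(3/375385) = 1015/900924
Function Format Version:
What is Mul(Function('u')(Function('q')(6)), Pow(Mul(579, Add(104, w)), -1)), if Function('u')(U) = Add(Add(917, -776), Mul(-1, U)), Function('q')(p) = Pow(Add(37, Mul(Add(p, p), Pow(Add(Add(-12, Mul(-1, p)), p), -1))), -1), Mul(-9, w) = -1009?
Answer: Rational(1015, 900924) ≈ 0.0011266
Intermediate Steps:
w = Rational(1009, 9) (w = Mul(Rational(-1, 9), -1009) = Rational(1009, 9) ≈ 112.11)
Function('q')(p) = Pow(Add(37, Mul(Rational(-1, 6), p)), -1) (Function('q')(p) = Pow(Add(37, Mul(Mul(2, p), Pow(-12, -1))), -1) = Pow(Add(37, Mul(Mul(2, p), Rational(-1, 12))), -1) = Pow(Add(37, Mul(Rational(-1, 6), p)), -1))
Function('u')(U) = Add(141, Mul(-1, U))
Mul(Function('u')(Function('q')(6)), Pow(Mul(579, Add(104, w)), -1)) = Mul(Add(141, Mul(-1, Mul(-6, Pow(Add(-222, 6), -1)))), Pow(Mul(579, Add(104, Rational(1009, 9))), -1)) = Mul(Add(141, Mul(-1, Mul(-6, Pow(-216, -1)))), Pow(Mul(579, Rational(1945, 9)), -1)) = Mul(Add(141, Mul(-1, Mul(-6, Rational(-1, 216)))), Pow(Rational(375385, 3), -1)) = Mul(Add(141, Mul(-1, Rational(1, 36))), Rational(3, 375385)) = Mul(Add(141, Rational(-1, 36)), Rational(3, 375385)) = Mul(Rational(5075, 36), Rational(3, 375385)) = Rational(1015, 900924)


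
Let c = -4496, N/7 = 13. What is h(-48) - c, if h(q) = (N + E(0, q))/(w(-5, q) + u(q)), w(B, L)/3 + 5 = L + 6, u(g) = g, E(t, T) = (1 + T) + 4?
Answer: 283232/63 ≈ 4495.7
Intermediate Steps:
E(t, T) = 5 + T
N = 91 (N = 7*13 = 91)
w(B, L) = 3 + 3*L (w(B, L) = -15 + 3*(L + 6) = -15 + 3*(6 + L) = -15 + (18 + 3*L) = 3 + 3*L)
h(q) = (96 + q)/(3 + 4*q) (h(q) = (91 + (5 + q))/((3 + 3*q) + q) = (96 + q)/(3 + 4*q))
h(-48) - c = (96 - 48)/(3 + 4*(-48)) - 1*(-4496) = 48/(3 - 192) + 4496 = 48/(-189) + 4496 = -1/189*48 + 4496 = -16/63 + 4496 = 283232/63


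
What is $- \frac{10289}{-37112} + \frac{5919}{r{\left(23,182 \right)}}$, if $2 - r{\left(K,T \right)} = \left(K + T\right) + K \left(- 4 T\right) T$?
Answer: $\frac{10524119391}{37695957320} \approx 0.27918$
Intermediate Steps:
$r{\left(K,T \right)} = 2 - K - T + 4 K T^{2}$ ($r{\left(K,T \right)} = 2 - \left(\left(K + T\right) + K \left(- 4 T\right) T\right) = 2 - \left(\left(K + T\right) + - 4 K T T\right) = 2 - \left(\left(K + T\right) - 4 K T^{2}\right) = 2 - \left(K + T - 4 K T^{2}\right) = 2 - K - T + 4 K T^{2}$)
$- \frac{10289}{-37112} + \frac{5919}{r{\left(23,182 \right)}} = - \frac{10289}{-37112} + \frac{5919}{2 - 23 - 182 + 4 \cdot 23 \cdot 182^{2}} = \left(-10289\right) \left(- \frac{1}{37112}\right) + \frac{5919}{2 - 23 - 182 + 4 \cdot 23 \cdot 33124} = \frac{10289}{37112} + \frac{5919}{2 - 23 - 182 + 3047408} = \frac{10289}{37112} + \frac{5919}{3047205} = \frac{10289}{37112} + 5919 \cdot \frac{1}{3047205} = \frac{10289}{37112} + \frac{1973}{1015735} = \frac{10524119391}{37695957320}$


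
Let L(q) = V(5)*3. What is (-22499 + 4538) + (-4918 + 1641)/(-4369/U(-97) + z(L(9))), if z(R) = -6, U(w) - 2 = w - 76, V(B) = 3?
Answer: -60603990/3343 ≈ -18129.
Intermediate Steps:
L(q) = 9 (L(q) = 3*3 = 9)
U(w) = -74 + w (U(w) = 2 + (w - 76) = 2 + (-76 + w) = -74 + w)
(-22499 + 4538) + (-4918 + 1641)/(-4369/U(-97) + z(L(9))) = (-22499 + 4538) + (-4918 + 1641)/(-4369/(-74 - 97) - 6) = -17961 - 3277/(-4369/(-171) - 6) = -17961 - 3277/(-4369*(-1/171) - 6) = -17961 - 3277/(4369/171 - 6) = -17961 - 3277/3343/171 = -17961 - 3277*171/3343 = -17961 - 560367/3343 = -60603990/3343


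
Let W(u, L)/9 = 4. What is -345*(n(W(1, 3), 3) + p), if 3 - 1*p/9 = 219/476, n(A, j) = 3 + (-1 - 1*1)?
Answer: -3918165/476 ≈ -8231.4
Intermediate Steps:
W(u, L) = 36 (W(u, L) = 9*4 = 36)
n(A, j) = 1 (n(A, j) = 3 + (-1 - 1) = 3 - 2 = 1)
p = 10881/476 (p = 27 - 1971/476 = 10881/476 ≈ 22.859)
-345*(n(W(1, 3), 3) + p) = -345*(1 + 10881/476) = -345*11357/476 = -3918165/476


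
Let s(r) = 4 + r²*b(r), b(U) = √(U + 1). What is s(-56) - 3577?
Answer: -3573 + 3136*I*√55 ≈ -3573.0 + 23257.0*I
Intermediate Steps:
b(U) = √(1 + U)
s(r) = 4 + r²*√(1 + r)
s(-56) - 3577 = (4 + (-56)²*√(1 - 56)) - 3577 = (4 + 3136*√(-55)) - 3577 = (4 + 3136*(I*√55)) - 3577 = (4 + 3136*I*√55) - 3577 = -3573 + 3136*I*√55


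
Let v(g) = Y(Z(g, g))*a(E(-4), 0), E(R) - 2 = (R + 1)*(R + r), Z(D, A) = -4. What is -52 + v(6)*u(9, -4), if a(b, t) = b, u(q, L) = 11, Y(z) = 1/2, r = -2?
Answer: 58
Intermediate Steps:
E(R) = 2 + (1 + R)*(-2 + R) (E(R) = 2 + (R + 1)*(R - 2) = 2 + (1 + R)*(-2 + R))
Y(z) = ½
v(g) = 10 (v(g) = (-4*(-1 - 4))/2 = (-4*(-5))/2 = (½)*20 = 10)
-52 + v(6)*u(9, -4) = -52 + 10*11 = -52 + 110 = 58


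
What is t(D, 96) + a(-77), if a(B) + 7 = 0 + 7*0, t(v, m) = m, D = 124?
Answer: 89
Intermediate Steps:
a(B) = -7 (a(B) = -7 + (0 + 7*0) = -7 + (0 + 0) = -7 + 0 = -7)
t(D, 96) + a(-77) = 96 - 7 = 89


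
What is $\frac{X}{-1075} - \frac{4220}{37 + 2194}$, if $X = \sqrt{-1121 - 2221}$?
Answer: $- \frac{4220}{2231} - \frac{i \sqrt{3342}}{1075} \approx -1.8915 - 0.053777 i$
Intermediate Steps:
$X = i \sqrt{3342}$ ($X = \sqrt{-3342} = i \sqrt{3342} \approx 57.81 i$)
$\frac{X}{-1075} - \frac{4220}{37 + 2194} = \frac{i \sqrt{3342}}{-1075} - \frac{4220}{37 + 2194} = i \sqrt{3342} \left(- \frac{1}{1075}\right) - \frac{4220}{2231} = - \frac{i \sqrt{3342}}{1075} - \frac{4220}{2231} = - \frac{4220}{2231} - \frac{i \sqrt{3342}}{1075}$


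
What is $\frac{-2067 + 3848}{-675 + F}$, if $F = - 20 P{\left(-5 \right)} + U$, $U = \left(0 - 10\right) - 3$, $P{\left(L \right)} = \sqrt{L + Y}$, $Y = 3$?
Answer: $- \frac{76583}{29634} + \frac{8905 i \sqrt{2}}{118536} \approx -2.5843 + 0.10624 i$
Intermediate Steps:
$P{\left(L \right)} = \sqrt{3 + L}$ ($P{\left(L \right)} = \sqrt{L + 3} = \sqrt{3 + L}$)
$U = -13$ ($U = -10 - 3 = -13$)
$F = -13 - 20 i \sqrt{2}$ ($F = - 20 \sqrt{3 - 5} - 13 = - 20 \sqrt{-2} - 13 = - 20 i \sqrt{2} - 13 = -13 - 20 i \sqrt{2} \approx -13.0 - 28.284 i$)
$\frac{-2067 + 3848}{-675 + F} = \frac{-2067 + 3848}{-675 - \left(13 + 20 i \sqrt{2}\right)} = \frac{1781}{-688 - 20 i \sqrt{2}}$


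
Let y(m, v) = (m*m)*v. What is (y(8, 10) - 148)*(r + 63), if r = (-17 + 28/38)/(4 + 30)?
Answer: 9935694/323 ≈ 30761.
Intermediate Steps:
y(m, v) = v*m² (y(m, v) = m²*v = v*m²)
r = -309/646 (r = (-17 + 28*(1/38))/34 = (-17 + 14/19)*(1/34) = -309/19*1/34 = -309/646 ≈ -0.47833)
(y(8, 10) - 148)*(r + 63) = (10*8² - 148)*(-309/646 + 63) = (10*64 - 148)*(40389/646) = (640 - 148)*(40389/646) = 492*(40389/646) = 9935694/323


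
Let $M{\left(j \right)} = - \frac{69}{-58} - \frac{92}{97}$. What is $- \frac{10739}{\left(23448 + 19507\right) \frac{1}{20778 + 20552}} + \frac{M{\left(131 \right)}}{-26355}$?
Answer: $- \frac{13162003201132007}{1273815318930} \approx -10333.0$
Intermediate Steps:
$M{\left(j \right)} = \frac{1357}{5626}$ ($M{\left(j \right)} = \left(-69\right) \left(- \frac{1}{58}\right) - \frac{92}{97} = \frac{69}{58} - \frac{92}{97} = \frac{1357}{5626}$)
$- \frac{10739}{\left(23448 + 19507\right) \frac{1}{20778 + 20552}} + \frac{M{\left(131 \right)}}{-26355} = - \frac{10739}{\left(23448 + 19507\right) \frac{1}{20778 + 20552}} + \frac{1357}{5626 \left(-26355\right)} = - \frac{10739}{42955 \cdot \frac{1}{41330}} + \frac{1357}{5626} \left(- \frac{1}{26355}\right) = - \frac{10739}{42955 \cdot \frac{1}{41330}} - \frac{1357}{148273230} = - \frac{10739}{\frac{8591}{8266}} - \frac{1357}{148273230} = \left(-10739\right) \frac{8266}{8591} - \frac{1357}{148273230} = - \frac{88768574}{8591} - \frac{1357}{148273230} = - \frac{13162003201132007}{1273815318930}$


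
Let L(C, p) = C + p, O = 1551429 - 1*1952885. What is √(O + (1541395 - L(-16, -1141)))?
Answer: 2*√285274 ≈ 1068.2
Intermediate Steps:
O = -401456 (O = 1551429 - 1952885 = -401456)
√(O + (1541395 - L(-16, -1141))) = √(-401456 + (1541395 - (-16 - 1141))) = √(-401456 + (1541395 - 1*(-1157))) = √(-401456 + (1541395 + 1157)) = √(-401456 + 1542552) = √1141096 = 2*√285274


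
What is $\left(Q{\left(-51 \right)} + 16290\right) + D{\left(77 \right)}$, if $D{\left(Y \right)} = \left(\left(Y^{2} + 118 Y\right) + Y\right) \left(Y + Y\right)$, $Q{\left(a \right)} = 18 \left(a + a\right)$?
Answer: $2338622$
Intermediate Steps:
$Q{\left(a \right)} = 36 a$ ($Q{\left(a \right)} = 18 \cdot 2 a = 36 a$)
$D{\left(Y \right)} = 2 Y \left(Y^{2} + 119 Y\right)$ ($D{\left(Y \right)} = \left(Y^{2} + 119 Y\right) 2 Y = 2 Y \left(Y^{2} + 119 Y\right)$)
$\left(Q{\left(-51 \right)} + 16290\right) + D{\left(77 \right)} = \left(36 \left(-51\right) + 16290\right) + 2 \cdot 77^{2} \left(119 + 77\right) = \left(-1836 + 16290\right) + 2 \cdot 5929 \cdot 196 = 14454 + 2324168 = 2338622$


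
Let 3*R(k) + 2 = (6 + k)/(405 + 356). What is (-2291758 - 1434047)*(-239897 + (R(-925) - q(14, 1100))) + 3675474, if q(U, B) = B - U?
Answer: 683273990664764/761 ≈ 8.9786e+11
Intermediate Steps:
R(k) = -1516/2283 + k/2283 (R(k) = -⅔ + ((6 + k)/(405 + 356))/3 = -⅔ + ((6 + k)/761)/3 = -⅔ + ((6 + k)*(1/761))/3 = -⅔ + (6/761 + k/761)/3 = -⅔ + (2/761 + k/2283) = -1516/2283 + k/2283)
(-2291758 - 1434047)*(-239897 + (R(-925) - q(14, 1100))) + 3675474 = (-2291758 - 1434047)*(-239897 + ((-1516/2283 + (1/2283)*(-925)) - (1100 - 1*14))) + 3675474 = -3725805*(-239897 + ((-1516/2283 - 925/2283) - (1100 - 14))) + 3675474 = -3725805*(-239897 + (-2441/2283 - 1*1086)) + 3675474 = -3725805*(-239897 + (-2441/2283 - 1086)) + 3675474 = -3725805*(-239897 - 2481779/2283) + 3675474 = -3725805*(-550166630/2283) + 3675474 = 683271193629050/761 + 3675474 = 683273990664764/761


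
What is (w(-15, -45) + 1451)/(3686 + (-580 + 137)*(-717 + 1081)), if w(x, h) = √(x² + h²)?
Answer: -1451/157566 - 5*√10/52522 ≈ -0.0095099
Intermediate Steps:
w(x, h) = √(h² + x²)
(w(-15, -45) + 1451)/(3686 + (-580 + 137)*(-717 + 1081)) = (√((-45)² + (-15)²) + 1451)/(3686 + (-580 + 137)*(-717 + 1081)) = (√(2025 + 225) + 1451)/(3686 - 443*364) = (√2250 + 1451)/(3686 - 161252) = (15*√10 + 1451)/(-157566) = (1451 + 15*√10)*(-1/157566) = -1451/157566 - 5*√10/52522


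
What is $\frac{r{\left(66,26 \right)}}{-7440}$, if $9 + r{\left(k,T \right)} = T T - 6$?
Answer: $- \frac{661}{7440} \approx -0.088844$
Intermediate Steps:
$r{\left(k,T \right)} = -15 + T^{2}$ ($r{\left(k,T \right)} = -9 + \left(T T - 6\right) = -9 + \left(T^{2} - 6\right) = -9 + \left(-6 + T^{2}\right) = -15 + T^{2}$)
$\frac{r{\left(66,26 \right)}}{-7440} = \frac{-15 + 26^{2}}{-7440} = \left(-15 + 676\right) \left(- \frac{1}{7440}\right) = 661 \left(- \frac{1}{7440}\right) = - \frac{661}{7440}$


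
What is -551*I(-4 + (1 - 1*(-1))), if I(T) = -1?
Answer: 551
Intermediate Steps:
-551*I(-4 + (1 - 1*(-1))) = -551*(-1) = 551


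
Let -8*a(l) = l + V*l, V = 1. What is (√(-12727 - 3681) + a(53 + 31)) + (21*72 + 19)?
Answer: 1510 + 2*I*√4102 ≈ 1510.0 + 128.09*I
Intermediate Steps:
a(l) = -l/4 (a(l) = -(l + 1*l)/8 = -(l + l)/8 = -l/4)
(√(-12727 - 3681) + a(53 + 31)) + (21*72 + 19) = (√(-12727 - 3681) - (53 + 31)/4) + (21*72 + 19) = (√(-16408) - ¼*84) + (1512 + 19) = (2*I*√4102 - 21) + 1531 = (-21 + 2*I*√4102) + 1531 = 1510 + 2*I*√4102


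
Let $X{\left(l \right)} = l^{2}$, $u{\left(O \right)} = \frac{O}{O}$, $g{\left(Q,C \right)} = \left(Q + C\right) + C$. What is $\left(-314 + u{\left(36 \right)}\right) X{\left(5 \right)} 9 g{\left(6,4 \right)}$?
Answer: $-985950$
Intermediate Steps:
$g{\left(Q,C \right)} = Q + 2 C$ ($g{\left(Q,C \right)} = \left(C + Q\right) + C = Q + 2 C$)
$u{\left(O \right)} = 1$
$\left(-314 + u{\left(36 \right)}\right) X{\left(5 \right)} 9 g{\left(6,4 \right)} = \left(-314 + 1\right) 5^{2} \cdot 9 \left(6 + 2 \cdot 4\right) = - 313 \cdot 25 \cdot 9 \left(6 + 8\right) = - 313 \cdot 225 \cdot 14 = \left(-313\right) 3150 = -985950$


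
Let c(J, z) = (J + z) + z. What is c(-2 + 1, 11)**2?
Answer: 441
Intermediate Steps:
c(J, z) = J + 2*z
c(-2 + 1, 11)**2 = ((-2 + 1) + 2*11)**2 = (-1 + 22)**2 = 21**2 = 441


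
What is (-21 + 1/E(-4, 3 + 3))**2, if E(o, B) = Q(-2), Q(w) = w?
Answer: 1849/4 ≈ 462.25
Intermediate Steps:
E(o, B) = -2
(-21 + 1/E(-4, 3 + 3))**2 = (-21 + 1/(-2))**2 = (-21 - 1/2)**2 = (-43/2)**2 = 1849/4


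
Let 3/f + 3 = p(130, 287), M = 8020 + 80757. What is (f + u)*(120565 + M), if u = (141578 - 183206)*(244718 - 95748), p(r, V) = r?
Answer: -164871068905383414/127 ≈ -1.2982e+15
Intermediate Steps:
M = 88777
f = 3/127 (f = 3/(-3 + 130) = 3/127 ≈ 0.023622)
u = -6201323160 (u = -41628*148970 = -6201323160)
(f + u)*(120565 + M) = (3/127 - 6201323160)*(120565 + 88777) = -787568041317/127*209342 = -164871068905383414/127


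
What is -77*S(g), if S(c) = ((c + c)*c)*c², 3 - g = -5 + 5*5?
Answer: -12862234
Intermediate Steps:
g = -17 (g = 3 - (-5 + 5*5) = 3 - (-5 + 25) = 3 - 1*20 = 3 - 20 = -17)
S(c) = 2*c⁴ (S(c) = ((2*c)*c)*c² = (2*c²)*c² = 2*c⁴)
-77*S(g) = -154*(-17)⁴ = -154*83521 = -77*167042 = -12862234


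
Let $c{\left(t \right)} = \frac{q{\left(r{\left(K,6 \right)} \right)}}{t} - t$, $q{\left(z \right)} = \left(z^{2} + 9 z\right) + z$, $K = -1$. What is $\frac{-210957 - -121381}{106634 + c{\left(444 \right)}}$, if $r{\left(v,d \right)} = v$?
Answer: $- \frac{13257248}{15716117} \approx -0.84354$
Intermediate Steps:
$q{\left(z \right)} = z^{2} + 10 z$
$c{\left(t \right)} = - t - \frac{9}{t}$ ($c{\left(t \right)} = \frac{\left(-1\right) \left(10 - 1\right)}{t} - t = \frac{\left(-1\right) 9}{t} - t = - \frac{9}{t} - t = - t - \frac{9}{t}$)
$\frac{-210957 - -121381}{106634 + c{\left(444 \right)}} = \frac{-210957 - -121381}{106634 - \left(444 + \frac{9}{444}\right)} = \frac{-210957 + 121381}{106634 - \frac{65715}{148}} = - \frac{89576}{106634 - \frac{65715}{148}} = - \frac{89576}{\frac{15716117}{148}} = \left(-89576\right) \frac{148}{15716117} = - \frac{13257248}{15716117}$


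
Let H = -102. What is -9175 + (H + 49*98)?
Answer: -4475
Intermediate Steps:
-9175 + (H + 49*98) = -9175 + (-102 + 49*98) = -9175 + (-102 + 4802) = -9175 + 4700 = -4475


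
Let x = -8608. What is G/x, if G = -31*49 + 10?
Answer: 1509/8608 ≈ 0.17530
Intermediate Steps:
G = -1509 (G = -1519 + 10 = -1509)
G/x = -1509/(-8608) = -1509*(-1/8608) = 1509/8608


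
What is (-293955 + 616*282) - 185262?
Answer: -305505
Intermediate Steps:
(-293955 + 616*282) - 185262 = (-293955 + 173712) - 185262 = -120243 - 185262 = -305505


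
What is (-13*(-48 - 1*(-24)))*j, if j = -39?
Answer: -12168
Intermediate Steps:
(-13*(-48 - 1*(-24)))*j = -13*(-48 - 1*(-24))*(-39) = -13*(-48 + 24)*(-39) = -13*(-24)*(-39) = 312*(-39) = -12168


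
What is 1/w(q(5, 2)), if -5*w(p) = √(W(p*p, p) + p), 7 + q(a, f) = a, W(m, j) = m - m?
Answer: 5*I*√2/2 ≈ 3.5355*I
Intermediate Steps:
W(m, j) = 0
q(a, f) = -7 + a
w(p) = -√p/5 (w(p) = -√(0 + p)/5 = -√p/5)
1/w(q(5, 2)) = 1/(-√(-7 + 5)/5) = 1/(-I*√2/5) = 5*I*√2/2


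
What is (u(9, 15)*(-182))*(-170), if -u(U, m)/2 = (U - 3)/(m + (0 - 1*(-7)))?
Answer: -185640/11 ≈ -16876.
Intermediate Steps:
u(U, m) = -2*(-3 + U)/(7 + m) (u(U, m) = -2*(U - 3)/(m + (0 - 1*(-7))) = -2*(-3 + U)/(m + (0 + 7)) = -2*(-3 + U)/(m + 7) = -2*(-3 + U)/(7 + m))
(u(9, 15)*(-182))*(-170) = ((2*(3 - 1*9)/(7 + 15))*(-182))*(-170) = ((2*(3 - 9)/22)*(-182))*(-170) = ((2*(1/22)*(-6))*(-182))*(-170) = -6/11*(-182)*(-170) = (1092/11)*(-170) = -185640/11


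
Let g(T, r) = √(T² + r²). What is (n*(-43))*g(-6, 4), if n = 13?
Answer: -1118*√13 ≈ -4031.0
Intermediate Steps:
(n*(-43))*g(-6, 4) = (13*(-43))*√((-6)² + 4²) = -559*√(36 + 16) = -1118*√13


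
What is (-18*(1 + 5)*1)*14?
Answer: -1512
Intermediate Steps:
(-18*(1 + 5)*1)*14 = (-18*6*1)*14 = (-3*36*1)*14 = -108*1*14 = -108*14 = -1512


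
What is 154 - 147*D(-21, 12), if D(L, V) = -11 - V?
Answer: 3535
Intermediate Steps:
154 - 147*D(-21, 12) = 154 - 147*(-11 - 1*12) = 154 - 147*(-11 - 12) = 154 - 147*(-23) = 154 + 3381 = 3535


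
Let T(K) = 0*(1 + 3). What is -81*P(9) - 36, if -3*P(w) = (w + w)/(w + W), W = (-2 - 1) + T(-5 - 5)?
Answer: 45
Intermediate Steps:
T(K) = 0 (T(K) = 0*4 = 0)
W = -3 (W = (-2 - 1) + 0 = -3 + 0 = -3)
P(w) = -2*w/(3*(-3 + w)) (P(w) = -(w + w)/(3*(w - 3)) = -2*w/(3*(-3 + w)))
-81*P(9) - 36 = -(-162)*9/(-9 + 3*9) - 36 = -(-162)*9/(-9 + 27) - 36 = -(-162)*9/18 - 36 = -81*(-1) - 36 = 81 - 36 = 45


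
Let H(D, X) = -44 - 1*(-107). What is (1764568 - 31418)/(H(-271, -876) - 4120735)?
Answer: -866575/2060336 ≈ -0.42060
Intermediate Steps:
H(D, X) = 63 (H(D, X) = -44 + 107 = 63)
(1764568 - 31418)/(H(-271, -876) - 4120735) = (1764568 - 31418)/(63 - 4120735) = 1733150/(-4120672) = 1733150*(-1/4120672) = -866575/2060336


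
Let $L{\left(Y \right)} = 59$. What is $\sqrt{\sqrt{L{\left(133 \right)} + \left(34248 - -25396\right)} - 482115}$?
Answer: $\sqrt{-482115 + \sqrt{59703}} \approx 694.17 i$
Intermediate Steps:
$\sqrt{\sqrt{L{\left(133 \right)} + \left(34248 - -25396\right)} - 482115} = \sqrt{\sqrt{59 + \left(34248 - -25396\right)} - 482115} = \sqrt{\sqrt{59 + \left(34248 + 25396\right)} - 482115} = \sqrt{\sqrt{59 + 59644} - 482115} = \sqrt{\sqrt{59703} - 482115} = \sqrt{-482115 + \sqrt{59703}}$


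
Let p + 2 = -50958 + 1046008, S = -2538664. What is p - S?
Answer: 3533712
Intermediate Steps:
p = 995048 (p = -2 + (-50958 + 1046008) = -2 + 995050 = 995048)
p - S = 995048 - 1*(-2538664) = 995048 + 2538664 = 3533712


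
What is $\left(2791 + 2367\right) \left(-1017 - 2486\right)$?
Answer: $-18068474$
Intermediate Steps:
$\left(2791 + 2367\right) \left(-1017 - 2486\right) = 5158 \left(-3503\right) = -18068474$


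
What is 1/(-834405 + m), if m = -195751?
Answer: -1/1030156 ≈ -9.7073e-7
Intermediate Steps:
1/(-834405 + m) = 1/(-834405 - 195751) = 1/(-1030156) = -1/1030156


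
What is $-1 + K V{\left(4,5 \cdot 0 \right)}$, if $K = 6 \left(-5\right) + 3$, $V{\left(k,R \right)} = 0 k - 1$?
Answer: $26$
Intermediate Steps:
$V{\left(k,R \right)} = -1$ ($V{\left(k,R \right)} = 0 - 1 = -1$)
$K = -27$ ($K = -30 + 3 = -27$)
$-1 + K V{\left(4,5 \cdot 0 \right)} = -1 - -27 = -1 + 27 = 26$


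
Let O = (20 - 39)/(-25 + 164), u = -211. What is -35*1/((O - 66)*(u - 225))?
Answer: -4865/4008148 ≈ -0.0012138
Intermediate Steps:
O = -19/139 ≈ -0.13669
-35*1/((O - 66)*(u - 225)) = -35*1/((-211 - 225)*(-19/139 - 66)) = -35/((-9193/139*(-436))) = -35/4008148/139 = -35*139/4008148 = -4865/4008148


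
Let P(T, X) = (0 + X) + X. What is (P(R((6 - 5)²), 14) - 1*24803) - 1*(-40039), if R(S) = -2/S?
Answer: 15264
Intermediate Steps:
P(T, X) = 2*X (P(T, X) = X + X = 2*X)
(P(R((6 - 5)²), 14) - 1*24803) - 1*(-40039) = (2*14 - 1*24803) - 1*(-40039) = (28 - 24803) + 40039 = -24775 + 40039 = 15264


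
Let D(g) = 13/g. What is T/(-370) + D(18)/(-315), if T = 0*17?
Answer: -13/5670 ≈ -0.0022928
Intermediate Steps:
T = 0
T/(-370) + D(18)/(-315) = 0/(-370) + (13/18)/(-315) = 0*(-1/370) + (13*(1/18))*(-1/315) = 0 + (13/18)*(-1/315) = 0 - 13/5670 = -13/5670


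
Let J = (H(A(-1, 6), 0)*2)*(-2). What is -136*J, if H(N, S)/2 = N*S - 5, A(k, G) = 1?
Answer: -5440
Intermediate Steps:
H(N, S) = -10 + 2*N*S (H(N, S) = 2*(N*S - 5) = 2*(-5 + N*S) = -10 + 2*N*S)
J = 40 (J = ((-10 + 2*1*0)*2)*(-2) = ((-10 + 0)*2)*(-2) = -10*2*(-2) = -20*(-2) = 40)
-136*J = -136*40 = -5440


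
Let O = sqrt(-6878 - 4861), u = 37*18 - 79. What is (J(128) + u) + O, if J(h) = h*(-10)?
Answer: -693 + I*sqrt(11739) ≈ -693.0 + 108.35*I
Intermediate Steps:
J(h) = -10*h
u = 587 (u = 666 - 79 = 587)
O = I*sqrt(11739) (O = sqrt(-11739) = I*sqrt(11739) ≈ 108.35*I)
(J(128) + u) + O = (-10*128 + 587) + I*sqrt(11739) = (-1280 + 587) + I*sqrt(11739) = -693 + I*sqrt(11739)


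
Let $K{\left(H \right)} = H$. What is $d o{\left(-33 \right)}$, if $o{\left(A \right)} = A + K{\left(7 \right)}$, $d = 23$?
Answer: $-598$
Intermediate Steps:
$o{\left(A \right)} = 7 + A$ ($o{\left(A \right)} = A + 7 = 7 + A$)
$d o{\left(-33 \right)} = 23 \left(7 - 33\right) = 23 \left(-26\right) = -598$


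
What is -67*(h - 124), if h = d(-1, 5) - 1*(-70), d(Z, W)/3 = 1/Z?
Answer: 3819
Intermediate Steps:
d(Z, W) = 3/Z
h = 67 (h = 3/(-1) - 1*(-70) = 3*(-1) + 70 = -3 + 70 = 67)
-67*(h - 124) = -67*(67 - 124) = -67*(-57) = 3819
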